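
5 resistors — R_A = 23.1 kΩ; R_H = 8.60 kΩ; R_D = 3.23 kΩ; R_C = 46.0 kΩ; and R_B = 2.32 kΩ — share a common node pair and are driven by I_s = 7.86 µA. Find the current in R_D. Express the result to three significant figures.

I ≈ 2.64 µA

Total conductance ΣG = 1/23.1 + 1/8.60 + 1/3.23 + 1/46.0 + 1/2.32 = 0.9219 (units of 1/kΩ).
R_D takes the fraction G_k/ΣG = 0.3096/0.9219 = 0.3358, so I = 7.86 × 0.3358 = 2.639 µA.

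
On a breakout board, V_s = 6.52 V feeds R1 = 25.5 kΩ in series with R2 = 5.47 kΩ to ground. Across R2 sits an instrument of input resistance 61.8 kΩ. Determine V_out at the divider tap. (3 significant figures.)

V_out ≈ 1.07 V

First combine the lower leg with the load: R2 ‖ R_L = 5.025 kΩ.
Then V_out = V_s · R2'/(R1 + R2') = 6.52 × 5.025/30.53 = 1.073 V.
(Unloaded it would be 1.15 V; the load pulls it down.)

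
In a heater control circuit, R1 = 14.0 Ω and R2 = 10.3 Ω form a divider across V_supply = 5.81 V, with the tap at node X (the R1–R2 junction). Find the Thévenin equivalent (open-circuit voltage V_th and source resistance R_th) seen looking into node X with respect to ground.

V_th ≈ 2.46 V, R_th ≈ 5.93 Ω

With X open, the divider is unloaded: V_th = 5.81 × 10.3/24.30 = 2.463 V.
Zeroing V_supply shorts the top of R1 to ground, so R_th = R1 ‖ R2 = 5.934 Ω.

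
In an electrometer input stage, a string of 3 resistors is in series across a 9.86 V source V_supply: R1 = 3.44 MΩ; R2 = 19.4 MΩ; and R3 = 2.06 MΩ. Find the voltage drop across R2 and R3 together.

V ≈ 8.50 V

Series total: ΣR = 3.44 + 19.4 + 2.06 = 24.90 MΩ.
R_{R2..R3} = 19.4 + 2.06 = 21.46 MΩ.
V = V_supply · R/ΣR = 9.86 × 0.8618 = 8.498 V.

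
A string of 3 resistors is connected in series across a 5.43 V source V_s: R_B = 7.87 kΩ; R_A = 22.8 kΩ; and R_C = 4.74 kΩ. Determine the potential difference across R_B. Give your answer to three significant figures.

V ≈ 1.21 V

Total series resistance ΣR = 7.87 + 22.8 + 4.74 = 35.41 kΩ.
Voltage divider: V = V_s · (7.870 / 35.41) = 5.43 × 0.2223 = 1.207 V.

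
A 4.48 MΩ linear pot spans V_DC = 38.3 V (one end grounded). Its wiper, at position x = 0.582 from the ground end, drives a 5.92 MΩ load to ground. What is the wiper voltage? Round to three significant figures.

V_out ≈ 18.8 V

Split the track: R_lower = x·R_p = 2.607 MΩ, R_upper = (1−x)·R_p = 1.873 MΩ.
(x·R_p) ‖ R_L = 1.810 MΩ.
Then V_out = V_DC · 1.810/(1.873 + 1.810) = 18.82 V.
(Unloaded: V_out = x·V_DC = 22.3 V.)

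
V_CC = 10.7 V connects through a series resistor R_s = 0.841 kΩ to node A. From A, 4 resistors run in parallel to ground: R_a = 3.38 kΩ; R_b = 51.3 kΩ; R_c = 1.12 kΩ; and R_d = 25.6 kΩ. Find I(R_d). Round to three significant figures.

I ≈ 0.204 mA

Parallel bank: R_p = 1/(1/3.38 + 1/51.3 + 1/1.12 + 1/25.6) = 0.8018 kΩ.
Node voltage V_A = V_CC · R_p/(R_s + R_p) = 10.7 × 0.4881 = 5.222 V.
Branch current I = V_A/R_d = 5.222/25.6 = 0.2040 mA.
(Equivalently: I_total = 6.513 mA, then current-divider fraction G_k/ΣG = 0.03132.)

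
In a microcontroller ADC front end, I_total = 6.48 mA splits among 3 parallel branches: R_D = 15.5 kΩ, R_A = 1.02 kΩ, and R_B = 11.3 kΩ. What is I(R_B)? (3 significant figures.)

ΣG = 1/15.5 + 1/1.02 + 1/11.3 = 1.133.
R_B takes the fraction G_k/ΣG = 0.08850/1.133 = 0.07808, so I = 6.48 × 0.07808 = 0.5060 mA.

I ≈ 0.506 mA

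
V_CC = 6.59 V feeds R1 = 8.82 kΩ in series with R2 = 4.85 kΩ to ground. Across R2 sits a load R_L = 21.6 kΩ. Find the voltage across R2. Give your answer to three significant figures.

The load sits in parallel with R2, giving an effective lower resistance R2' = R2·R_L/(R2+R_L) = 3.961 kΩ.
Then V_out = V_CC · R2'/(R1 + R2') = 6.59 × 3.961/12.78 = 2.042 V.

V_out ≈ 2.04 V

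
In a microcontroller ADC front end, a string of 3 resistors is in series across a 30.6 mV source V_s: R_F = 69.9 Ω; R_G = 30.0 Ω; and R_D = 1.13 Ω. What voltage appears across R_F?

V ≈ 21.2 mV

Series total: ΣR = 69.9 + 30.0 + 1.13 = 101.0 Ω.
V = V_s · R/ΣR = 30.6 × 0.6919 = 21.17 mV.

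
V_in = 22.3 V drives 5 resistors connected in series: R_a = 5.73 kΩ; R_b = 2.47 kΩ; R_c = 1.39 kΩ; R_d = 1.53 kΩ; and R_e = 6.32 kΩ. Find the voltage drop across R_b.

V ≈ 3.16 V

ΣR = 5.73 + 2.47 + 1.39 + 1.53 + 6.32 = 17.44 kΩ.
By the voltage-divider rule, V = 22.3 × 2.470/17.44 = 3.158 V.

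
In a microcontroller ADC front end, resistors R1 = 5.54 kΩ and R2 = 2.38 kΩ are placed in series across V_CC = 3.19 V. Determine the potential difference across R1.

V ≈ 2.23 V

Series total: ΣR = 5.54 + 2.38 = 7.920 kΩ.
By the voltage-divider rule, V = 3.19 × 5.540/7.920 = 2.231 V.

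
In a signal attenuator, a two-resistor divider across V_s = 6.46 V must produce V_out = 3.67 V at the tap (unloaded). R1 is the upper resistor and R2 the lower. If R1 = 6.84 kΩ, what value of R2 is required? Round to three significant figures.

R2 ≈ 9.00 kΩ

V_out/V_s = R2/(R1+R2) = 0.5681.
R2 = R1 · 0.5681/(1 − 0.5681) = 8.997 kΩ.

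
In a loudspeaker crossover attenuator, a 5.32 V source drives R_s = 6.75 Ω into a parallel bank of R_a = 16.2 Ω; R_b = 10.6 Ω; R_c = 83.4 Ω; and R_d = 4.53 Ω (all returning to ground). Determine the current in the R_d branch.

Equivalent of the parallel group: R_p = 2.572 Ω.
V_A by voltage divider: V_A = 5.32 × 2.572/(6.75 + 2.572) = 1.468 V.
I(R_d) = V_A / R_d = 1.468/4.53 = 0.3240 A.

I ≈ 0.324 A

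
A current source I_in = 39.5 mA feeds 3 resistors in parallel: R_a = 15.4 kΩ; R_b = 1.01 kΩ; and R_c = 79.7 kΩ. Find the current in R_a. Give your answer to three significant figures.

Conductances: ΣG = 1/15.4 + 1/1.01 + 1/79.7 = 1.068 (1/kΩ).
R_a takes the fraction G_k/ΣG = 0.06494/1.068 = 0.06082, so I = 39.5 × 0.06082 = 2.403 mA.

I ≈ 2.40 mA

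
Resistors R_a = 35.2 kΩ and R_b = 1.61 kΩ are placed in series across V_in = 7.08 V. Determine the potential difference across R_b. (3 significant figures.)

Total series resistance ΣR = 35.2 + 1.61 = 36.81 kΩ.
By the voltage-divider rule, V = 7.08 × 1.610/36.81 = 0.3097 V.

V ≈ 0.310 V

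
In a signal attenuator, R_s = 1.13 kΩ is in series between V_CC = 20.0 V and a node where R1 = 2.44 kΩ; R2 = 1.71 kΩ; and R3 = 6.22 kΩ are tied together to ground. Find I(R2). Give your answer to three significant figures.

Parallel bank: R_p = 1/(1/2.44 + 1/1.71 + 1/6.22) = 0.8655 kΩ.
V_A = 20.0 × 0.8655/1.995 = 8.675 V.
I(R2) = V_A / R2 = 8.675/1.71 = 5.073 mA.

I ≈ 5.07 mA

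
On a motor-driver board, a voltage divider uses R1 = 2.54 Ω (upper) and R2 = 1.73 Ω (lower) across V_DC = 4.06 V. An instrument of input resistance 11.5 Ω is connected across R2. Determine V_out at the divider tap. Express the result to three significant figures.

V_out ≈ 1.51 V

The load sits in parallel with R2, giving an effective lower resistance R2' = R2·R_L/(R2+R_L) = 1.504 Ω.
Then V_out = V_DC · R2'/(R1 + R2') = 4.06 × 1.504/4.044 = 1.510 V.
(Unloaded it would be 1.64 V; the load pulls it down.)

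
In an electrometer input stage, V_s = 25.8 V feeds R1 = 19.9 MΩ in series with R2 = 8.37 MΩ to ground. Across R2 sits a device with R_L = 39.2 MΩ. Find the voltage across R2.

V_out ≈ 6.64 V

First combine the lower leg with the load: R2 ‖ R_L = 6.897 MΩ.
Then V_out = V_s · R2'/(R1 + R2') = 25.8 × 6.897/26.80 = 6.641 V.
(Unloaded it would be 7.64 V; the load pulls it down.)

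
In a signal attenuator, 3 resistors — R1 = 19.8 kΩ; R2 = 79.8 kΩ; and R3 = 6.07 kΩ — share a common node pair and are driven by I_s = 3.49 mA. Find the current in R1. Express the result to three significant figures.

I ≈ 0.774 mA

Total conductance ΣG = 1/19.8 + 1/79.8 + 1/6.07 = 0.2278 (units of 1/kΩ).
By the current-divider rule, I = I_s · G_k/ΣG = 3.49 × 0.2217 = 0.7738 mA.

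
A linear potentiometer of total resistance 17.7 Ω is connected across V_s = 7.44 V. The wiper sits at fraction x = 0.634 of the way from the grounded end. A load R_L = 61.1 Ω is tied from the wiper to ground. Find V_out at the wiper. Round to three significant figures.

Lower segment x·R_p = 11.22 Ω; upper segment (1−x)·R_p = 6.478 Ω.
Lower segment in parallel with the load: 11.22 ‖ 61.1 = 9.481 Ω.
Loaded-divider output: V_out = 7.44 × 0.5941 = 4.420 V.

V_out ≈ 4.42 V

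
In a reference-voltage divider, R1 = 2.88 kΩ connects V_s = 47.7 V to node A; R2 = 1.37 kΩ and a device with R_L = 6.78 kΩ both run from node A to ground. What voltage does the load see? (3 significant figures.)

V_out ≈ 13.5 V

The load sits in parallel with R2, giving an effective lower resistance R2' = R2·R_L/(R2+R_L) = 1.140 kΩ.
Then V_out = V_s · R2'/(R1 + R2') = 47.7 × 1.140/4.020 = 13.52 V.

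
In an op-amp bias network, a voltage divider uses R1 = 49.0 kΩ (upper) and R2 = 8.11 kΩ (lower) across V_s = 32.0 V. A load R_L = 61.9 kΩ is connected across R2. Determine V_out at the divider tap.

R2 ‖ R_L = (8.11 × 61.9)/(8.11 + 61.9) = 7.171 kΩ.
Now apply the divider: V_out = 32.0 × 0.1277 = 4.085 V.
(Unloaded it would be 4.54 V; the load pulls it down.)

V_out ≈ 4.09 V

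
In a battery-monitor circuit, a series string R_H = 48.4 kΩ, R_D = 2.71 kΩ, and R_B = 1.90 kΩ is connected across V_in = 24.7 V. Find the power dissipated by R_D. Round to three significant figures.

P ≈ 0.588 mW

ΣR = 53.01 kΩ → I = 24.7/53.01 = 0.4659 mA.
V(R_D) = I·R = 1.263 V; P = V·I = 1.263 × 0.4659 = 0.5884 mW.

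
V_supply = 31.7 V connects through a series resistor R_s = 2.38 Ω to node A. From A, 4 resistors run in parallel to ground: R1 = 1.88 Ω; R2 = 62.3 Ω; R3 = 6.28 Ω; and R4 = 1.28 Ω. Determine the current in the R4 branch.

I ≈ 5.45 A

Combine the parallel branches: R_p = (1/1.88 + 1/62.3 + 1/6.28 + 1/1.28)⁻¹ = 0.6718 Ω.
V_A = 31.7 × 0.6718/3.052 = 6.979 V.
I(R4) = V_A / R4 = 6.979/1.28 = 5.452 A.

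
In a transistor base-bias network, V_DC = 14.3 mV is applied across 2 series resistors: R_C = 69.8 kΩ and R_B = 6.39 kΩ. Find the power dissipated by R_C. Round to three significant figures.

The common current is I = 14.3/76.19 = 0.1877 µA.
V(R_C) = I·R = 13.10 mV; P = V·I = 13.10 × 0.1877 = 2.459 nW.

P ≈ 2.46 nW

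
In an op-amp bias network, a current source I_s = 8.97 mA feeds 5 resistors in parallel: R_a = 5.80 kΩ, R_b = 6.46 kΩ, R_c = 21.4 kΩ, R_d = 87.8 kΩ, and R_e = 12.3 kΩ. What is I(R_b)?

I ≈ 2.98 mA

ΣG = 1/5.80 + 1/6.46 + 1/21.4 + 1/87.8 + 1/12.3 = 0.4666.
Current divider: I(R_b) = I_s · G_k/ΣG = 8.97 × (0.1548/0.4666) = 8.97 × 0.3317 = 2.976 mA.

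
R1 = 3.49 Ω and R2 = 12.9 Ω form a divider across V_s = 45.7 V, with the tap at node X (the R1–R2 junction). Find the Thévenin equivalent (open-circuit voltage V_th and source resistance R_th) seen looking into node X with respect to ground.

Open-circuit (no load on X): V_th = V_s · R2/(R1 + R2) = 45.7 × 12.9/(3.490 + 12.9) = 35.97 V.
With V_s suppressed (replaced by a short), R_th = R1 ‖ R2 = (3.490 × 12.9)/(3.490 + 12.9) = 2.747 Ω.

V_th ≈ 36.0 V, R_th ≈ 2.75 Ω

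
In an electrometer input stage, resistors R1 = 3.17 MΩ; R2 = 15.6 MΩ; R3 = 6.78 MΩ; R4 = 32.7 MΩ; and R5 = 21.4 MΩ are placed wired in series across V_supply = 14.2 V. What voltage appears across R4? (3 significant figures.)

Series total: ΣR = 3.17 + 15.6 + 6.78 + 32.7 + 21.4 = 79.65 MΩ.
V = V_supply · R/ΣR = 14.2 × 0.4105 = 5.830 V.

V ≈ 5.83 V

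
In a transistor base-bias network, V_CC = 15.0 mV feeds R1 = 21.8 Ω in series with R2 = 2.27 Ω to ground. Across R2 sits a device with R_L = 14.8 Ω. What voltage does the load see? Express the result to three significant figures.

V_out ≈ 1.24 mV

The load sits in parallel with R2, giving an effective lower resistance R2' = R2·R_L/(R2+R_L) = 1.968 Ω.
Voltage divider with the loaded lower leg: V_out = 15.0 × 1.968/(21.8 + 1.968) = 15.0 × 0.08281 = 1.242 mV.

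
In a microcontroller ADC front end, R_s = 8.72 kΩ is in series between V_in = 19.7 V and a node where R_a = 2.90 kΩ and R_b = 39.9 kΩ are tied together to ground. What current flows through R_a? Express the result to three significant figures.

Equivalent of the parallel group: R_p = 2.704 kΩ.
Node voltage V_A = V_in · R_p/(R_s + R_p) = 19.7 × 0.2367 = 4.662 V.
Branch current I = V_A/R_a = 4.662/2.90 = 1.608 mA.

I ≈ 1.61 mA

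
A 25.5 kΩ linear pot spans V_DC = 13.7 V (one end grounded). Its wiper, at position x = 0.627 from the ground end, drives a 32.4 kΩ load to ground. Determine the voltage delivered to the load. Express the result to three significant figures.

The pot divides into 9.511 kΩ above the wiper and 15.99 kΩ below.
R_L loads the lower segment: effective lower R = 10.71 kΩ.
V_out = 13.7 × 10.71/(9.511 + 10.71) = 7.255 V.
(Unloaded: V_out = x·V_DC = 8.59 V.)

V_out ≈ 7.25 V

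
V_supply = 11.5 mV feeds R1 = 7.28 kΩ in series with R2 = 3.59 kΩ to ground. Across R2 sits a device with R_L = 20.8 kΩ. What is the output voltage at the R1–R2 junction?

V_out ≈ 3.40 mV

First combine the lower leg with the load: R2 ‖ R_L = 3.062 kΩ.
Voltage divider with the loaded lower leg: V_out = 11.5 × 3.062/(7.28 + 3.062) = 11.5 × 0.2960 = 3.405 mV.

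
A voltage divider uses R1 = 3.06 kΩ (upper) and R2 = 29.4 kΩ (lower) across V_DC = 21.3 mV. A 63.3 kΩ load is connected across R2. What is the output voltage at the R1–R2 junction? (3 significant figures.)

V_out ≈ 18.5 mV

The load sits in parallel with R2, giving an effective lower resistance R2' = R2·R_L/(R2+R_L) = 20.08 kΩ.
Voltage divider with the loaded lower leg: V_out = 21.3 × 20.08/(3.06 + 20.08) = 21.3 × 0.8677 = 18.48 mV.
(Unloaded it would be 19.3 mV; the load pulls it down.)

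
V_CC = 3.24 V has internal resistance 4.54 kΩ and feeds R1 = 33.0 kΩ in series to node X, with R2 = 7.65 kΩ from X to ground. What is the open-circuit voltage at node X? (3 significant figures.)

V_th ≈ 0.548 V

R1' = 4.54 + 33.0 = 37.54 kΩ (source resistance + R1).
With X open, the divider is unloaded: V_th = 3.24 × 7.65/45.19 = 0.5485 V.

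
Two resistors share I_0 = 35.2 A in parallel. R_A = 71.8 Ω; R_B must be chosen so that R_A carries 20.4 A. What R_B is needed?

R_B ≈ 99.0 Ω

Two-branch current divider: I_A = I_0 · R_B/(R_A + R_B).
With f = 0.5795, R_B = R_A · f/(1−f) = 71.8 × 1.378 = 98.97 Ω.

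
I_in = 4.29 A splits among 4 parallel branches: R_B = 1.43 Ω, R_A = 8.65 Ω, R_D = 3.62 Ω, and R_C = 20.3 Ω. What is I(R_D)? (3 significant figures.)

Total conductance ΣG = 1/1.43 + 1/8.65 + 1/3.62 + 1/20.3 = 1.140 (units of 1/Ω).
R_D takes the fraction G_k/ΣG = 0.2762/1.140 = 0.2422, so I = 4.29 × 0.2422 = 1.039 A.

I ≈ 1.04 A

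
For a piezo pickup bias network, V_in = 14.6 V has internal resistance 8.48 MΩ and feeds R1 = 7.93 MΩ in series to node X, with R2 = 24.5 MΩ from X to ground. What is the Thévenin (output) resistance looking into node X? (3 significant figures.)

R_th ≈ 9.83 MΩ

R1' = 8.48 + 7.93 = 16.41 MΩ (source resistance + R1).
With V_in suppressed (replaced by a short), R_th = R1' ‖ R2 = (16.41 × 24.5)/(16.41 + 24.5) = 9.828 MΩ.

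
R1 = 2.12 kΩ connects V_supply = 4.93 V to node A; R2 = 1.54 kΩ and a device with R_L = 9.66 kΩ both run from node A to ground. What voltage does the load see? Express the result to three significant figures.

V_out ≈ 1.90 V

First combine the lower leg with the load: R2 ‖ R_L = 1.328 kΩ.
Now apply the divider: V_out = 4.93 × 0.3852 = 1.899 V.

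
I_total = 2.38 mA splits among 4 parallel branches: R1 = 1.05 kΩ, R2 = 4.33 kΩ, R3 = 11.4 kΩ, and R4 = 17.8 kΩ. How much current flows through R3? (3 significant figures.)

I ≈ 0.157 mA

ΣG = 1/1.05 + 1/4.33 + 1/11.4 + 1/17.8 = 1.327.
By the current-divider rule, I = I_total · G_k/ΣG = 2.38 × 0.06609 = 0.1573 mA.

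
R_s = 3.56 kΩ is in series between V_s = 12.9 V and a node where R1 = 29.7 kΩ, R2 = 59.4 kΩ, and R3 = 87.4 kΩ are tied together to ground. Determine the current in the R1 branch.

Equivalent of the parallel group: R_p = 16.14 kΩ.
V_A by voltage divider: V_A = 12.9 × 16.14/(3.56 + 16.14) = 10.57 V.
I(R1) = V_A / R1 = 10.57/29.7 = 0.3559 mA.

I ≈ 0.356 mA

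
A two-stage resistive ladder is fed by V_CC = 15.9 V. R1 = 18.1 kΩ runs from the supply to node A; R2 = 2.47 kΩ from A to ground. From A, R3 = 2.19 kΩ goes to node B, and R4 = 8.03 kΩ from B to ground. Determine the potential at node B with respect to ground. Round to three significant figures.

Looking into the second stage from A: R3 + R4 = 10.22 kΩ appears in parallel with R2.
Effective lower resistance at A: R2 ‖ 10.22 = 1.989 kΩ.
First divider: V_A = V_CC · 1.989/(18.1 + 1.989) = 1.574 V.
Then the unloaded second divider: V_B = V_A × R4/(R3+R4) = 1.574 × 0.7857 = 1.237 V.

V_B ≈ 1.24 V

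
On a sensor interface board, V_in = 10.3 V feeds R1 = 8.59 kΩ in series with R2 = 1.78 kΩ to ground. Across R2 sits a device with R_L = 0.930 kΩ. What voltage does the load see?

V_out ≈ 0.684 V

R2 ‖ R_L = (1.78 × 0.930)/(1.78 + 0.930) = 0.6108 kΩ.
Then V_out = V_in · R2'/(R1 + R2') = 10.3 × 0.6108/9.201 = 0.6838 V.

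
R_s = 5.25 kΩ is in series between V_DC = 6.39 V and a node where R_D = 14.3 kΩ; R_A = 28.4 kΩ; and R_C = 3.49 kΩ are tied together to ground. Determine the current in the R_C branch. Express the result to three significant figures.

I ≈ 0.599 mA

Parallel bank: R_p = 1/(1/14.3 + 1/28.4 + 1/3.49) = 2.553 kΩ.
Node voltage V_A = V_DC · R_p/(R_s + R_p) = 6.39 × 0.3272 = 2.091 V.
I(R_C) = V_A / R_C = 2.091/3.49 = 0.5991 mA.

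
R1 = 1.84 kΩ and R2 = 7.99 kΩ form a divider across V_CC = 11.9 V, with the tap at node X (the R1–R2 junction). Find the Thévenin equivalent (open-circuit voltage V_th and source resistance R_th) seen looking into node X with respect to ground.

Open-circuit (no load on X): V_th = V_CC · R2/(R1 + R2) = 11.9 × 7.99/(1.840 + 7.99) = 9.673 V.
With V_CC suppressed (replaced by a short), R_th = R1 ‖ R2 = (1.840 × 7.99)/(1.840 + 7.99) = 1.496 kΩ.

V_th ≈ 9.67 V, R_th ≈ 1.50 kΩ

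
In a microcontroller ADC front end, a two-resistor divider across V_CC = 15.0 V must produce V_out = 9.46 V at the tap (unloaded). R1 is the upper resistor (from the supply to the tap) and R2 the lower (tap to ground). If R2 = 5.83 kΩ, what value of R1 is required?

The divider ratio is R2/(R1+R2) = 9.46/15.0 = 0.6307.
So R1 = R2 · (V_CC/V_out − 1) = 5.83 × (15.0/9.46 − 1) = 5.83 × 0.5856 = 3.414 kΩ.

R1 ≈ 3.41 kΩ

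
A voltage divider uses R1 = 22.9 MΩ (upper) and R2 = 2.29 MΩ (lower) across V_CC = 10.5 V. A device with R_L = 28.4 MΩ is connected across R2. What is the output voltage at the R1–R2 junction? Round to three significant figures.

First combine the lower leg with the load: R2 ‖ R_L = 2.119 MΩ.
Then V_out = V_CC · R2'/(R1 + R2') = 10.5 × 2.119/25.02 = 0.8894 V.
(Unloaded it would be 0.955 V; the load pulls it down.)

V_out ≈ 0.889 V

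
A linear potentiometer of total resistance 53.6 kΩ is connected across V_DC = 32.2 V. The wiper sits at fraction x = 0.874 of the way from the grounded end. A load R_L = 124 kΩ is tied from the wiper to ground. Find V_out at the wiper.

The pot divides into 6.754 kΩ above the wiper and 46.85 kΩ below.
R_L loads the lower segment: effective lower R = 34.00 kΩ.
Loaded-divider output: V_out = 32.2 × 0.8343 = 26.86 V.
(Unloaded: V_out = x·V_DC = 28.1 V.)

V_out ≈ 26.9 V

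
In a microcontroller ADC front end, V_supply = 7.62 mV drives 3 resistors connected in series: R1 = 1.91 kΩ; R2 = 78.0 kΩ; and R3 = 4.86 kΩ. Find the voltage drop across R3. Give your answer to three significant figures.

Series total: ΣR = 1.91 + 78.0 + 4.86 = 84.77 kΩ.
V = V_supply · R/ΣR = 7.62 × 0.05733 = 0.4369 mV.

V ≈ 0.437 mV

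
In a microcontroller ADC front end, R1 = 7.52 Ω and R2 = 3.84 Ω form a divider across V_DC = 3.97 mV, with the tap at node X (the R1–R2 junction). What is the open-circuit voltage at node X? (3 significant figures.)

V_th is the unloaded tap voltage: V_DC · R2/(R1+R2) = 3.97 × 0.3380 = 1.342 mV.

V_th ≈ 1.34 mV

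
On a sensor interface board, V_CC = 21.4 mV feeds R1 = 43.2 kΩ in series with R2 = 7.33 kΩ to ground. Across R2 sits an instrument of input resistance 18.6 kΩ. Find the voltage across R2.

R2 ‖ R_L = (7.33 × 18.6)/(7.33 + 18.6) = 5.258 kΩ.
Now apply the divider: V_out = 21.4 × 0.1085 = 2.322 mV.
(Unloaded it would be 3.10 mV; the load pulls it down.)

V_out ≈ 2.32 mV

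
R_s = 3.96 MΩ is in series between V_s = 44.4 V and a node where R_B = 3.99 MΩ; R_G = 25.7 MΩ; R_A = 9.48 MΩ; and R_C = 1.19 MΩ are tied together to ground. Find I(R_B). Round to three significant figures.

I ≈ 1.89 µA

Combine the parallel branches: R_p = (1/3.99 + 1/25.7 + 1/9.48 + 1/1.19)⁻¹ = 0.8095 MΩ.
V_A by voltage divider: V_A = 44.4 × 0.8095/(3.96 + 0.8095) = 7.536 V.
Branch current I = V_A/R_B = 7.536/3.99 = 1.889 µA.
(Check via current divider: I_total = 9.309 µA; share G_k/ΣG = 0.2029 → same result.)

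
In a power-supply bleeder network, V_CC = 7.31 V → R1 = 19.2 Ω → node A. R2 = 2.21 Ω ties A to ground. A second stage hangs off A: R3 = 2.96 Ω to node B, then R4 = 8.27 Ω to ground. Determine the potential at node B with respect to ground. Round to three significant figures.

Node A sees R2 in parallel with the series input of stage 2, R3 + R4 = 11.23 Ω.
R2 ‖ (R3+R4) = 1.847 Ω.
So V_A = 7.31 × 0.08774 = 0.6414 V.
Stage 2 is unloaded, so V_B = V_A · R4/(R3+R4) = 0.6414 × 8.27/11.23 = 0.4723 V.

V_B ≈ 0.472 V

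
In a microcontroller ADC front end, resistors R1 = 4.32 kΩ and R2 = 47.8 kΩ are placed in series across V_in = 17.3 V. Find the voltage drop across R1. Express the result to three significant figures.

V ≈ 1.43 V

ΣR = 4.32 + 47.8 = 52.12 kΩ.
V = V_in · R/ΣR = 17.3 × 0.08289 = 1.434 V.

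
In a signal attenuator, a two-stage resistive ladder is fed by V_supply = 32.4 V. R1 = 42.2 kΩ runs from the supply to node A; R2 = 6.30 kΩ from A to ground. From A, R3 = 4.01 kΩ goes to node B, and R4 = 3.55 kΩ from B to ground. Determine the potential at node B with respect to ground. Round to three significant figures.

Looking into the second stage from A: R3 + R4 = 7.560 kΩ appears in parallel with R2.
R2 ‖ (R3+R4) = 3.436 kΩ.
V_A = 32.4 × 3.436/(42.2 + 3.436) = 2.440 V.
Then the unloaded second divider: V_B = V_A × R4/(R3+R4) = 2.440 × 0.4696 = 1.146 V.

V_B ≈ 1.15 V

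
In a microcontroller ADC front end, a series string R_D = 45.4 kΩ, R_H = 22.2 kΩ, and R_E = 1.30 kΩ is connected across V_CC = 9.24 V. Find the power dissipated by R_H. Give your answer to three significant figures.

ΣR = 68.90 kΩ → I = 9.24/68.90 = 0.1341 mA.
P = I²R = 0.01798 × 22.2 = 0.3993 mW.

P ≈ 0.399 mW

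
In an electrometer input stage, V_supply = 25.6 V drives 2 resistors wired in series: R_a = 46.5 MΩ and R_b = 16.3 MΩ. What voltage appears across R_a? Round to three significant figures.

V ≈ 19.0 V

ΣR = 46.5 + 16.3 = 62.80 MΩ.
By the voltage-divider rule, V = 25.6 × 46.50/62.80 = 18.96 V.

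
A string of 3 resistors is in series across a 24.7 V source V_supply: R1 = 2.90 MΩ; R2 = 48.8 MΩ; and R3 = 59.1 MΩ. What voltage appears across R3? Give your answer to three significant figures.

V ≈ 13.2 V

Series total: ΣR = 2.90 + 48.8 + 59.1 = 110.8 MΩ.
V = V_supply · R/ΣR = 24.7 × 0.5334 = 13.17 V.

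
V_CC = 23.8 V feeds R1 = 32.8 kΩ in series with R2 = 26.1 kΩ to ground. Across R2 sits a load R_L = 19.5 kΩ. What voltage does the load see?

V_out ≈ 6.04 V

R2 ‖ R_L = (26.1 × 19.5)/(26.1 + 19.5) = 11.16 kΩ.
Now apply the divider: V_out = 23.8 × 0.2539 = 6.043 V.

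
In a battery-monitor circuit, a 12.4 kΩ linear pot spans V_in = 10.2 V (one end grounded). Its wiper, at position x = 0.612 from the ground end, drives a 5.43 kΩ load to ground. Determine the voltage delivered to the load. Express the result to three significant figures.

The pot divides into 4.811 kΩ above the wiper and 7.589 kΩ below.
R_L loads the lower segment: effective lower R = 3.165 kΩ.
V_out = 10.2 × 3.165/(4.811 + 3.165) = 4.048 V.

V_out ≈ 4.05 V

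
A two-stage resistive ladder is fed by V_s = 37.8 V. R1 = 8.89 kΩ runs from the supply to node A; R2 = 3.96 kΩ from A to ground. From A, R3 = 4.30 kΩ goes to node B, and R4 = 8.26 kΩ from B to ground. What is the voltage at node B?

Looking into the second stage from A: R3 + R4 = 12.56 kΩ appears in parallel with R2.
R2 ‖ (R3+R4) = 3.011 kΩ.
V_A = 37.8 × 3.011/(8.89 + 3.011) = 9.563 V.
Then the unloaded second divider: V_B = V_A × R4/(R3+R4) = 9.563 × 0.6576 = 6.289 V.

V_B ≈ 6.29 V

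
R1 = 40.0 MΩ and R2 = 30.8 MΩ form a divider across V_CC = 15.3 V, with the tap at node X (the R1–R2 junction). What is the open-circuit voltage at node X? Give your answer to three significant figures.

Open-circuit (no load on X): V_th = V_CC · R2/(R1 + R2) = 15.3 × 30.8/(40.00 + 30.8) = 6.656 V.

V_th ≈ 6.66 V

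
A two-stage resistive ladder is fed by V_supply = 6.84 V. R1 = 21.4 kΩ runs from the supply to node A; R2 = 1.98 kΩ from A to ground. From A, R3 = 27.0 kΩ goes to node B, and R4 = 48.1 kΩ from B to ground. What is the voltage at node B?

V_B ≈ 0.362 V

The second stage (R3 + R4 = 75.10 kΩ) loads node A in parallel with R2.
Effective lower resistance at A: R2 ‖ 75.10 = 1.929 kΩ.
V_A = 6.84 × 1.929/(21.4 + 1.929) = 0.5656 V.
V_B = V_A × 0.6405 = 0.3623 V.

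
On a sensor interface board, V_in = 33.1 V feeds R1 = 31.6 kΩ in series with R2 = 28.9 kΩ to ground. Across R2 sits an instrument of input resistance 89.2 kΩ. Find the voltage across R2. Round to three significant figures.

V_out ≈ 13.5 V

First combine the lower leg with the load: R2 ‖ R_L = 21.83 kΩ.
Voltage divider with the loaded lower leg: V_out = 33.1 × 21.83/(31.6 + 21.83) = 33.1 × 0.4085 = 13.52 V.
(Unloaded it would be 15.8 V; the load pulls it down.)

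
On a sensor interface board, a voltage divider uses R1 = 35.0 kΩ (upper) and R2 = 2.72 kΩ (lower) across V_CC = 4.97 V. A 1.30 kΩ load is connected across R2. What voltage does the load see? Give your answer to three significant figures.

V_out ≈ 0.122 V

The load sits in parallel with R2, giving an effective lower resistance R2' = R2·R_L/(R2+R_L) = 0.8796 kΩ.
Now apply the divider: V_out = 4.97 × 0.02452 = 0.1218 V.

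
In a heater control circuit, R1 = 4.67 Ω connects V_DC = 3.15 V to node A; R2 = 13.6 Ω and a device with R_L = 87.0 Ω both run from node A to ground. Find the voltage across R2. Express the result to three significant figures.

First combine the lower leg with the load: R2 ‖ R_L = 11.76 Ω.
Now apply the divider: V_out = 3.15 × 0.7158 = 2.255 V.

V_out ≈ 2.25 V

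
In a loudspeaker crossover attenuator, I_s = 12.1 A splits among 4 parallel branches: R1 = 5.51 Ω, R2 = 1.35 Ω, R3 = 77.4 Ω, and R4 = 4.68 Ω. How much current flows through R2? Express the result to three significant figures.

ΣG = 1/5.51 + 1/1.35 + 1/77.4 + 1/4.68 = 1.149.
R2 takes the fraction G_k/ΣG = 0.7407/1.149 = 0.6448, so I = 12.1 × 0.6448 = 7.802 A.

I ≈ 7.80 A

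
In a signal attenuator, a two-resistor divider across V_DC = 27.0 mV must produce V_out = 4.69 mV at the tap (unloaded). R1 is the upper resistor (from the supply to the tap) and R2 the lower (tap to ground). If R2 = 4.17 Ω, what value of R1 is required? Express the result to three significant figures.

R1 ≈ 19.8 Ω

The divider ratio is R2/(R1+R2) = 4.69/27.0 = 0.1737.
So R1 = R2 · (V_DC/V_out − 1) = 4.17 × (27.0/4.69 − 1) = 4.17 × 4.757 = 19.84 Ω.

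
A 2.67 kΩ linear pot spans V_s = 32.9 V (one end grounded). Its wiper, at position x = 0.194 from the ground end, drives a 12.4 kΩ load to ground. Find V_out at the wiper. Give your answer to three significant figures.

V_out ≈ 6.17 V

The pot divides into 2.152 kΩ above the wiper and 0.5180 kΩ below.
Lower segment in parallel with the load: 0.5180 ‖ 12.4 = 0.4972 kΩ.
Then V_out = V_s · 0.4972/(2.152 + 0.4972) = 6.175 V.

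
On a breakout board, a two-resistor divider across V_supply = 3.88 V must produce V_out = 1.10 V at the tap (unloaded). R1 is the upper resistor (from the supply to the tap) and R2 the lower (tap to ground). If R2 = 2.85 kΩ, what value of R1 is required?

V_out/V_supply = R2/(R1+R2) = 0.2835.
So R1 = R2 · (V_supply/V_out − 1) = 2.85 × (3.88/1.10 − 1) = 2.85 × 2.527 = 7.203 kΩ.

R1 ≈ 7.20 kΩ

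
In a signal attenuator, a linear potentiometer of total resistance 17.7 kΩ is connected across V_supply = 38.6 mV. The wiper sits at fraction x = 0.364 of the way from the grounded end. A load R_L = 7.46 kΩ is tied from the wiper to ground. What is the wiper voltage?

V_out ≈ 9.07 mV

Split the track: R_lower = x·R_p = 6.443 kΩ, R_upper = (1−x)·R_p = 11.26 kΩ.
R_L loads the lower segment: effective lower R = 3.457 kΩ.
V_out = 38.6 × 3.457/(11.26 + 3.457) = 9.069 mV.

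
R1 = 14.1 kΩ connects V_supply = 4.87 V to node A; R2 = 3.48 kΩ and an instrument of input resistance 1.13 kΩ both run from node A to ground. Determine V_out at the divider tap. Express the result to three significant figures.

V_out ≈ 0.278 V

First combine the lower leg with the load: R2 ‖ R_L = 0.8530 kΩ.
Voltage divider with the loaded lower leg: V_out = 4.87 × 0.8530/(14.1 + 0.8530) = 4.87 × 0.05705 = 0.2778 V.
(Unloaded it would be 0.964 V; the load pulls it down.)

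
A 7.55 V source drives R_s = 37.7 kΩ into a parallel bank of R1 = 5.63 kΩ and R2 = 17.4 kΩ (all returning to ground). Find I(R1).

I ≈ 0.136 mA

Parallel bank: R_p = 1/(1/5.63 + 1/17.4) = 4.254 kΩ.
V_A by voltage divider: V_A = 7.55 × 4.254/(37.7 + 4.254) = 0.7655 V.
I(R1) = V_A / R1 = 0.7655/5.63 = 0.1360 mA.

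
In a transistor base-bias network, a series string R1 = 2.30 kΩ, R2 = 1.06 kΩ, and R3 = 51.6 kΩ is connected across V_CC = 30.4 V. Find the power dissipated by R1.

P ≈ 0.704 mW

The common current is I = 30.4/54.96 = 0.5531 mA.
P = I²R = 0.3060 × 2.30 = 0.7037 mW.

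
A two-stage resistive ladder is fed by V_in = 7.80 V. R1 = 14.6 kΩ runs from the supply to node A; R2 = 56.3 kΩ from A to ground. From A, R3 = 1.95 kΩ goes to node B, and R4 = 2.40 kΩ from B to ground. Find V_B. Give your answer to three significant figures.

The second stage (R3 + R4 = 4.350 kΩ) loads node A in parallel with R2.
Effective lower resistance at A: R2 ‖ 4.350 = 4.038 kΩ.
So V_A = 7.80 × 0.2167 = 1.690 V.
Then the unloaded second divider: V_B = V_A × R4/(R3+R4) = 1.690 × 0.5517 = 0.9324 V.

V_B ≈ 0.932 V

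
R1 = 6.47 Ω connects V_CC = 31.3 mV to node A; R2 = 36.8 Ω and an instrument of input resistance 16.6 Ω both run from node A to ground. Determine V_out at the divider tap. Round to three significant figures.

R2 ‖ R_L = (36.8 × 16.6)/(36.8 + 16.6) = 11.44 Ω.
Then V_out = V_CC · R2'/(R1 + R2') = 31.3 × 11.44/17.91 = 19.99 mV.

V_out ≈ 20.0 mV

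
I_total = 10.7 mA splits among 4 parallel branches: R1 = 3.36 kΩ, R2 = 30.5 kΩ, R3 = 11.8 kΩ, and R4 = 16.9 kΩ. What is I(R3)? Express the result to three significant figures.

I ≈ 1.91 mA

Conductances: ΣG = 1/3.36 + 1/30.5 + 1/11.8 + 1/16.9 = 0.4743 (1/kΩ).
Current divider: I(R3) = I_total · G_k/ΣG = 10.7 × (0.08475/0.4743) = 10.7 × 0.1787 = 1.912 mA.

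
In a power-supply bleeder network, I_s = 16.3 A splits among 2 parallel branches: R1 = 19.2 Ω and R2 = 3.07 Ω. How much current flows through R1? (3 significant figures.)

For two parallel branches, I_k = I_s · (other R)/(sum of R).
So I = 16.3 × 3.07/22.27 = 2.247 A.

I ≈ 2.25 A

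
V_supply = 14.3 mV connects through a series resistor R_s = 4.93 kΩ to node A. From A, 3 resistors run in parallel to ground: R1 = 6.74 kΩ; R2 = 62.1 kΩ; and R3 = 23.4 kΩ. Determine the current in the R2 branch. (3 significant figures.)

Combine the parallel branches: R_p = (1/6.74 + 1/62.1 + 1/23.4)⁻¹ = 4.826 kΩ.
V_A = 14.3 × 4.826/9.756 = 7.074 mV.
I(R2) = V_A / R2 = 7.074/62.1 = 0.1139 µA.

I ≈ 0.114 µA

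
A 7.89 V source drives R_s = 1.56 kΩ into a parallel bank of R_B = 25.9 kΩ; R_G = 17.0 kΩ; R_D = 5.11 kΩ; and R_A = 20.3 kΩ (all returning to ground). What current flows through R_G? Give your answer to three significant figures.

Parallel bank: R_p = 1/(1/25.9 + 1/17.0 + 1/5.11 + 1/20.3) = 2.921 kΩ.
Node voltage V_A = V_CC · R_p/(R_s + R_p) = 7.89 × 0.6518 = 5.143 V.
I(R_G) = V_A / R_G = 5.143/17.0 = 0.3025 mA.
(Equivalently: I_total = 1.761 mA, then current-divider fraction G_k/ΣG = 0.1718.)

I ≈ 0.303 mA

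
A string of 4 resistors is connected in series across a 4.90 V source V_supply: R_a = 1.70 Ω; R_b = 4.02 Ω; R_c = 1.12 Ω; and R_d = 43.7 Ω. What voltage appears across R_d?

V ≈ 4.24 V

Total series resistance ΣR = 1.70 + 4.02 + 1.12 + 43.7 = 50.54 Ω.
V = V_supply · R/ΣR = 4.90 × 0.8647 = 4.237 V.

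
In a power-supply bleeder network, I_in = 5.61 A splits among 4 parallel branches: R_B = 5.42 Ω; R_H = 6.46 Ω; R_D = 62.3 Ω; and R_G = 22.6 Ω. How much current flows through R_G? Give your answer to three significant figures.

I ≈ 0.621 A

Conductances: ΣG = 1/5.42 + 1/6.46 + 1/62.3 + 1/22.6 = 0.3996 (1/Ω).
Current divider: I(R_G) = I_in · G_k/ΣG = 5.61 × (0.04425/0.3996) = 5.61 × 0.1107 = 0.6212 A.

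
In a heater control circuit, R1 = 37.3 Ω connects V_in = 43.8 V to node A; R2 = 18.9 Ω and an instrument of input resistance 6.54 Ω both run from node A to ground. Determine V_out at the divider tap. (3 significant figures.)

The load sits in parallel with R2, giving an effective lower resistance R2' = R2·R_L/(R2+R_L) = 4.859 Ω.
Then V_out = V_in · R2'/(R1 + R2') = 43.8 × 4.859/42.16 = 5.048 V.

V_out ≈ 5.05 V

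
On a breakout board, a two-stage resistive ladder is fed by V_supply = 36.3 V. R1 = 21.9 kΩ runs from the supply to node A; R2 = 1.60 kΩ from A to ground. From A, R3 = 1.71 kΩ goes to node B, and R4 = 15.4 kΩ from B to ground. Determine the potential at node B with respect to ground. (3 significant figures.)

V_B ≈ 2.05 V

Looking into the second stage from A: R3 + R4 = 17.11 kΩ appears in parallel with R2.
Effective lower resistance at A: R2 ‖ 17.11 = 1.463 kΩ.
So V_A = 36.3 × 0.06263 = 2.273 V.
Then the unloaded second divider: V_B = V_A × R4/(R3+R4) = 2.273 × 0.9001 = 2.046 V.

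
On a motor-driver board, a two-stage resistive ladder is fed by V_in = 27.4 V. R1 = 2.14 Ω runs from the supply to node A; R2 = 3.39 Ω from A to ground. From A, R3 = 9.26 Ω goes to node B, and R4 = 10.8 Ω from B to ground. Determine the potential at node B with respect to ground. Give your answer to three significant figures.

V_B ≈ 8.49 V

Node A sees R2 in parallel with the series input of stage 2, R3 + R4 = 20.06 Ω.
R2 ‖ (R3+R4) = 2.900 Ω.
V_A = 27.4 × 2.900/(2.14 + 2.900) = 15.77 V.
Then the unloaded second divider: V_B = V_A × R4/(R3+R4) = 15.77 × 0.5384 = 8.488 V.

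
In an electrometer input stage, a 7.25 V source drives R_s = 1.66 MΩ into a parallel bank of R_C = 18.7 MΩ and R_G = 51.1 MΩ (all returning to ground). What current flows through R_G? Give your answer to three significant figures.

Equivalent of the parallel group: R_p = 13.69 MΩ.
Node voltage V_A = V_CC · R_p/(R_s + R_p) = 7.25 × 0.8919 = 6.466 V.
I(R_G) = V_A / R_G = 6.466/51.1 = 0.1265 µA.

I ≈ 0.127 µA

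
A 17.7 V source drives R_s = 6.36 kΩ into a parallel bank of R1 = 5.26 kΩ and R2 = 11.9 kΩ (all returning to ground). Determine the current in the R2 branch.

I ≈ 0.542 mA

Combine the parallel branches: R_p = (1/5.26 + 1/11.9)⁻¹ = 3.648 kΩ.
V_A by voltage divider: V_A = 17.7 × 3.648/(6.36 + 3.648) = 6.451 V.
Branch current I = V_A/R2 = 6.451/11.9 = 0.5421 mA.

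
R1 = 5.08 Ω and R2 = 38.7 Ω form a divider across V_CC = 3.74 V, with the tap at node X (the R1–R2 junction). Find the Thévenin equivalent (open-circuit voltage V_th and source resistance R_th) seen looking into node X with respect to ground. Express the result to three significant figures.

V_th ≈ 3.31 V, R_th ≈ 4.49 Ω

V_th is the unloaded tap voltage: V_CC · R2/(R1+R2) = 3.74 × 0.8840 = 3.306 V.
Zeroing V_CC shorts the top of R1 to ground, so R_th = R1 ‖ R2 = 4.491 Ω.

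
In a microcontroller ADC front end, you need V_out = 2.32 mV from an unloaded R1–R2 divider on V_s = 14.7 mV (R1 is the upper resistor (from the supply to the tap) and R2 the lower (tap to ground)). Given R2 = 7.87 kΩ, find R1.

R1 ≈ 42.0 kΩ

The divider ratio is R2/(R1+R2) = 2.32/14.7 = 0.1578.
Rearranging, R1 = R2·(1−k)/k = 7.87 × 5.336 = 42.00 kΩ.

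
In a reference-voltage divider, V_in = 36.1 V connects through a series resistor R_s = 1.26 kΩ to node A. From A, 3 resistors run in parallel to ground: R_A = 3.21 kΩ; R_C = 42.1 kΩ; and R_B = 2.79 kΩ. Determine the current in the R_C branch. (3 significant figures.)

Combine the parallel branches: R_p = (1/3.21 + 1/42.1 + 1/2.79)⁻¹ = 1.442 kΩ.
Node voltage V_A = V_in · R_p/(R_s + R_p) = 36.1 × 0.5336 = 19.26 V.
Branch current I = V_A/R_C = 19.26/42.1 = 0.4576 mA.

I ≈ 0.458 mA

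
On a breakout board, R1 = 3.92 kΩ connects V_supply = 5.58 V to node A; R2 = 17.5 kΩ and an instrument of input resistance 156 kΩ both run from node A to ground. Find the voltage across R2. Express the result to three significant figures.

The load sits in parallel with R2, giving an effective lower resistance R2' = R2·R_L/(R2+R_L) = 15.73 kΩ.
Voltage divider with the loaded lower leg: V_out = 5.58 × 15.73/(3.92 + 15.73) = 5.58 × 0.8006 = 4.467 V.
(Unloaded it would be 4.56 V; the load pulls it down.)

V_out ≈ 4.47 V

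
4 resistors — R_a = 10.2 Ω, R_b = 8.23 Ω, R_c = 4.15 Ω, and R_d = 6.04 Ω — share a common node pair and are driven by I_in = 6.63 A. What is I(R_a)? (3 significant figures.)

I ≈ 1.04 A

ΣG = 1/10.2 + 1/8.23 + 1/4.15 + 1/6.04 = 0.6261.
Current divider: I(R_a) = I_in · G_k/ΣG = 6.63 × (0.09804/0.6261) = 6.63 × 0.1566 = 1.038 A.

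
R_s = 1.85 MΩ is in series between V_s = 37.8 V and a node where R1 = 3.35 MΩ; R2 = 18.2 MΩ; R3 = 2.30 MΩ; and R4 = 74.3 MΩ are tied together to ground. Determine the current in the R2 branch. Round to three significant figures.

I ≈ 0.836 µA

Equivalent of the parallel group: R_p = 1.247 MΩ.
V_A by voltage divider: V_A = 37.8 × 1.247/(1.85 + 1.247) = 15.22 V.
Branch current I = V_A/R2 = 15.22/18.2 = 0.8364 µA.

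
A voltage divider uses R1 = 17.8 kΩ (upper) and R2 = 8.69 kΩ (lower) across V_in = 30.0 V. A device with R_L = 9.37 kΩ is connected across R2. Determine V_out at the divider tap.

The load sits in parallel with R2, giving an effective lower resistance R2' = R2·R_L/(R2+R_L) = 4.509 kΩ.
Then V_out = V_in · R2'/(R1 + R2') = 30.0 × 4.509/22.31 = 6.063 V.
(Unloaded it would be 9.84 V; the load pulls it down.)

V_out ≈ 6.06 V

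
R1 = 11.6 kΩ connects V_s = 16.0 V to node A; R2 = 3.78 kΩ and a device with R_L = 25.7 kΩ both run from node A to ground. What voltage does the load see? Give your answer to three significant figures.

V_out ≈ 3.54 V

The load sits in parallel with R2, giving an effective lower resistance R2' = R2·R_L/(R2+R_L) = 3.295 kΩ.
Voltage divider with the loaded lower leg: V_out = 16.0 × 3.295/(11.6 + 3.295) = 16.0 × 0.2212 = 3.540 V.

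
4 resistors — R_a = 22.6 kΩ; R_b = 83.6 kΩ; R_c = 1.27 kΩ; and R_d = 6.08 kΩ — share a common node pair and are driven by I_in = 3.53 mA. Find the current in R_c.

Conductances: ΣG = 1/22.6 + 1/83.6 + 1/1.27 + 1/6.08 = 1.008 (1/kΩ).
Current divider: I(R_c) = I_in · G_k/ΣG = 3.53 × (0.7874/1.008) = 3.53 × 0.7811 = 2.757 mA.

I ≈ 2.76 mA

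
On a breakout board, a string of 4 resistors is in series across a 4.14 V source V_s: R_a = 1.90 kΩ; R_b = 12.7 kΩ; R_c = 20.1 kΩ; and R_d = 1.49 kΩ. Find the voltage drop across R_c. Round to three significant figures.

V ≈ 2.30 V

Series total: ΣR = 1.90 + 12.7 + 20.1 + 1.49 = 36.19 kΩ.
By the voltage-divider rule, V = 4.14 × 20.10/36.19 = 2.299 V.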